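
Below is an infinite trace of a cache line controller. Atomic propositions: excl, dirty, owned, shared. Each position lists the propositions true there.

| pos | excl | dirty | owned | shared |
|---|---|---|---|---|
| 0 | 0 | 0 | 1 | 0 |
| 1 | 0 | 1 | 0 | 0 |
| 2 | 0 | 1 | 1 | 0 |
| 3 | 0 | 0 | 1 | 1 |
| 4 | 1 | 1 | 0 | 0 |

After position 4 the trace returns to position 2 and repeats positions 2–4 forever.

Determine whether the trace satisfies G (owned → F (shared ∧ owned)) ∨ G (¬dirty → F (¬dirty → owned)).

Holds

owned → F (shared ∧ owned) holds at every position 0..4, and those are all positions ever visited, so G (owned → F (shared ∧ owned)) holds.
Positions where owned holds: 0, 2, 3.
Check F (shared ∧ owned) at each: 0→ok, 2→ok, 3→ok.
¬dirty → F (¬dirty → owned) holds at every position 0..4, and those are all positions ever visited, so G (¬dirty → F (¬dirty → owned)) holds.
Positions where ¬dirty holds: 0, 3.
Check F (¬dirty → owned) at each: 0→ok, 3→ok.
At position 0: G (owned → F (shared ∧ owned)) is true; G (¬dirty → F (¬dirty → owned)) is true; so G (owned → F (shared ∧ owned)) ∨ G (¬dirty → F (¬dirty → owned)) is true.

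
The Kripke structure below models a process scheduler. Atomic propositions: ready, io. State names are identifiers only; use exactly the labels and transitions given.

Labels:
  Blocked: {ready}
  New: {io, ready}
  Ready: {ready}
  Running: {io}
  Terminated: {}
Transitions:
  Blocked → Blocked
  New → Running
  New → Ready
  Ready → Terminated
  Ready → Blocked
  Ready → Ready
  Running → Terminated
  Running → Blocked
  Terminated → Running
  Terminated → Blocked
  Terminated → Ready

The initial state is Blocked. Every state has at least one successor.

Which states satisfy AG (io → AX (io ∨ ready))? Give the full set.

States satisfying io → AX (io ∨ ready): {Blocked, New, Ready, Terminated}.
States satisfying AG (io → AX (io ∨ ready)): {Blocked}.

{Blocked}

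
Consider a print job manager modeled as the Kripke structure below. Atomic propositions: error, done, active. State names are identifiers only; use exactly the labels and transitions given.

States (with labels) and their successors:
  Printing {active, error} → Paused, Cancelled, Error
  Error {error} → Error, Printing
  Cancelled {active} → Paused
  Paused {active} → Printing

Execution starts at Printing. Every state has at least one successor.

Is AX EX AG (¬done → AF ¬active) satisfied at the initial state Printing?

Violated

States satisfying EX AG (¬done → AF ¬active): ∅.
States satisfying AX EX AG (¬done → AF ¬active): ∅.
Printing ∉ Sat(AX EX AG (¬done → AF ¬active)).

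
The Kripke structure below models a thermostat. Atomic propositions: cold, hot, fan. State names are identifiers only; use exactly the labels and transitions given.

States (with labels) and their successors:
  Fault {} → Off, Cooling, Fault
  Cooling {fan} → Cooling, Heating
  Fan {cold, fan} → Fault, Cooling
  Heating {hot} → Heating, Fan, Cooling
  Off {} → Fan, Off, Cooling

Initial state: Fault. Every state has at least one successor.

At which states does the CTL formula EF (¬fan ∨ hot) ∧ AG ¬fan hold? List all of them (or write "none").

States satisfying ¬fan ∨ hot: {Fault, Heating, Off}.
States satisfying EF (¬fan ∨ hot): {Fault, Cooling, Fan, Heating, Off}.
States satisfying ¬fan: {Fault, Heating, Off}.
States satisfying AG ¬fan: ∅.
States satisfying EF (¬fan ∨ hot) ∧ AG ¬fan: ∅.

none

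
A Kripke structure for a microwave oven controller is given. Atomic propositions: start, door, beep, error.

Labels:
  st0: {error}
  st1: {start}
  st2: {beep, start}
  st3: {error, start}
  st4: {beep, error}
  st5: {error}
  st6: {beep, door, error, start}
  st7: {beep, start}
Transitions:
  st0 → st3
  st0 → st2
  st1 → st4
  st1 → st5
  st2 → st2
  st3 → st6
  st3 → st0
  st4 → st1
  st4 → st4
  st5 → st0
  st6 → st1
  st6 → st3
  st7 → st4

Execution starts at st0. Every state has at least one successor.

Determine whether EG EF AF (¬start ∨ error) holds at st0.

Satisfied

States satisfying EF AF (¬start ∨ error): {st0, st1, st3, st4, st5, st6, st7}.
States satisfying EG EF AF (¬start ∨ error): {st0, st1, st3, st4, st5, st6, st7}.
st0 ∈ Sat(EG EF AF (¬start ∨ error)).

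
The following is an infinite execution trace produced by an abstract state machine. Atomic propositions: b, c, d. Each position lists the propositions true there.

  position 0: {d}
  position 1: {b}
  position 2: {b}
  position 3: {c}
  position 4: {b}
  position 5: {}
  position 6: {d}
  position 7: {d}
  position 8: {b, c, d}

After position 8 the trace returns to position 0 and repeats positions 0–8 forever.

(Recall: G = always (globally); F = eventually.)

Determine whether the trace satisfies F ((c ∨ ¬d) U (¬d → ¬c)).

(c ∨ ¬d) U (¬d → ¬c) holds at position 0, which is reachable from 0, so F ((c ∨ ¬d) U (¬d → ¬c)) holds.

Satisfied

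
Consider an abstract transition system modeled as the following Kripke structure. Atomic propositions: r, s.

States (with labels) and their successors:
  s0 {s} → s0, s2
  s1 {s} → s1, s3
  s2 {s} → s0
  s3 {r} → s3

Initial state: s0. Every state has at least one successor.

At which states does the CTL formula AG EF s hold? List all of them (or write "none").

States satisfying EF s: {s0, s1, s2}.
States satisfying AG EF s: {s0, s2}.

{s0, s2}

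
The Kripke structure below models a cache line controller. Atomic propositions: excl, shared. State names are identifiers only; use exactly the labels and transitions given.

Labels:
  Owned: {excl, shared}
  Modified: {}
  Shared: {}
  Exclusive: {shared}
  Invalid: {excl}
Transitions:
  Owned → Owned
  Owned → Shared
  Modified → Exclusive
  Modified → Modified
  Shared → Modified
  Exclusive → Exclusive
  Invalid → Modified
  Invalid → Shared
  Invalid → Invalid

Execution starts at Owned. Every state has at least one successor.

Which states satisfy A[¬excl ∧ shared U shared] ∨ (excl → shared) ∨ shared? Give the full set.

{Owned, Modified, Shared, Exclusive}

States satisfying ¬excl ∧ shared: {Exclusive}.
States satisfying shared: {Owned, Exclusive}.
States satisfying A[¬excl ∧ shared U shared]: {Owned, Exclusive}.
States satisfying excl → shared: {Owned, Modified, Shared, Exclusive}.
States satisfying (excl → shared) ∨ shared: {Owned, Modified, Shared, Exclusive}.
States satisfying A[¬excl ∧ shared U shared] ∨ (excl → shared) ∨ shared: {Owned, Modified, Shared, Exclusive}.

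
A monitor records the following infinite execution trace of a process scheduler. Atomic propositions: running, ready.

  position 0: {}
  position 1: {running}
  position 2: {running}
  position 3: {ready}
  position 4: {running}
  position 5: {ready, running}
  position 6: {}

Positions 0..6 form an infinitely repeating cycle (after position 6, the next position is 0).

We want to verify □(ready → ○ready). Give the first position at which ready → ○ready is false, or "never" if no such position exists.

3

Check ready → ○ready at each position in order: 0 ✓, 1 ✓, 2 ✓.
At position 3 the labels are {ready} and the next position 4 has {running}, so ready → ○ready is false there. This is the first violation.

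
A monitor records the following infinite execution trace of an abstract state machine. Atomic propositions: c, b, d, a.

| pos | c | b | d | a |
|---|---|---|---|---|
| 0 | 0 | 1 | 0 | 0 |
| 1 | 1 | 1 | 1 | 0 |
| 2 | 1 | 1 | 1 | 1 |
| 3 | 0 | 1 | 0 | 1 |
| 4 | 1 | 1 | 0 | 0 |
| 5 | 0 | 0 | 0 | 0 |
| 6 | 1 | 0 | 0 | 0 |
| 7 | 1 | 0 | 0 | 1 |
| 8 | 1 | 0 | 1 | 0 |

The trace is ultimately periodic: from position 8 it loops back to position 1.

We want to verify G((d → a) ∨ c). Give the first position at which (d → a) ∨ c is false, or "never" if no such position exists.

never

(d → a) ∨ c holds at every position 0..8, and those are all the positions the trace ever visits, so the invariant G((d → a) ∨ c) is never violated.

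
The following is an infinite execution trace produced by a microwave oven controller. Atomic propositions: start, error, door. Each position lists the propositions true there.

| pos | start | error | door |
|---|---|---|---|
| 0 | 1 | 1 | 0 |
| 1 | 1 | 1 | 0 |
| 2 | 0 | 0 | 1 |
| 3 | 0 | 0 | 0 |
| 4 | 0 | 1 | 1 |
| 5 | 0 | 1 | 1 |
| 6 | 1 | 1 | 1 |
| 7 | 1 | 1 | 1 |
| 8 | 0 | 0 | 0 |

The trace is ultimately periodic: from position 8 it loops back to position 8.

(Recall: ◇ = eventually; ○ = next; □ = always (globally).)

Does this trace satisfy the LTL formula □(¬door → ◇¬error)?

¬door → ◇¬error holds at every position 0..8, and those are all positions ever visited, so □(¬door → ◇¬error) holds.
Positions where ¬door holds: 0, 1, 3, 8.
Check ◇¬error at each: 0→ok, 1→ok, 3→ok, 8→ok.

Yes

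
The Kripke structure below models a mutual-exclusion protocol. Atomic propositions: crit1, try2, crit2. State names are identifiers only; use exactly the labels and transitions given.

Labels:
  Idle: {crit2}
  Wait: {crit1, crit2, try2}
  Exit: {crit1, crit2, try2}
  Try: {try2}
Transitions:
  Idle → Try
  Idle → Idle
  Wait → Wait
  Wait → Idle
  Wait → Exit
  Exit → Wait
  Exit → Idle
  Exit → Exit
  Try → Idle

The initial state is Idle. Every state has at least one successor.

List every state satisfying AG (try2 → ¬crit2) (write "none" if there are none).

{Idle, Try}

States satisfying try2 → ¬crit2: {Idle, Try}.
States satisfying AG (try2 → ¬crit2): {Idle, Try}.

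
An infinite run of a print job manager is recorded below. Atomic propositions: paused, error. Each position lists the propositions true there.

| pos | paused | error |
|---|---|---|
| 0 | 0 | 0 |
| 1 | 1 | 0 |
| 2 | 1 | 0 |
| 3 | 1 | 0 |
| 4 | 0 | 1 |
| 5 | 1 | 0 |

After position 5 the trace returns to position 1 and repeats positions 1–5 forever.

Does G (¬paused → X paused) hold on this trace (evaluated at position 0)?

Yes

¬paused → X paused holds at every position 0..5, and those are all positions ever visited, so G (¬paused → X paused) holds.
Positions where ¬paused holds: 0, 4.
Check X paused at each: 0→ok, 4→ok.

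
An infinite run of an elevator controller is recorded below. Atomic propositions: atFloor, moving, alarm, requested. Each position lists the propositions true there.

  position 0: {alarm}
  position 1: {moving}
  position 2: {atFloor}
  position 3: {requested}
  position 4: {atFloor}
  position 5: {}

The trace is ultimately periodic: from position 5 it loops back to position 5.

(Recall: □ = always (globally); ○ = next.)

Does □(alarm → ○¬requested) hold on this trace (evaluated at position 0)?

Yes

alarm → ○¬requested holds at every position 0..5, and those are all positions ever visited, so □(alarm → ○¬requested) holds.
Positions where alarm holds: 0.
Check ○¬requested at each: 0→ok.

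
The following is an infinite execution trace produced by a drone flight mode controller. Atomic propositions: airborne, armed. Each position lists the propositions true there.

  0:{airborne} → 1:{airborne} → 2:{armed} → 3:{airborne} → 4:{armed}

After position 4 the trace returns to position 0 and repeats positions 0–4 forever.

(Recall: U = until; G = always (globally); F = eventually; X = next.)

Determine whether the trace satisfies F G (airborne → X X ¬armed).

G (airborne → X X ¬armed) is false at every position 0..4, so it never becomes true and F G (airborne → X X ¬armed) fails.

Does not hold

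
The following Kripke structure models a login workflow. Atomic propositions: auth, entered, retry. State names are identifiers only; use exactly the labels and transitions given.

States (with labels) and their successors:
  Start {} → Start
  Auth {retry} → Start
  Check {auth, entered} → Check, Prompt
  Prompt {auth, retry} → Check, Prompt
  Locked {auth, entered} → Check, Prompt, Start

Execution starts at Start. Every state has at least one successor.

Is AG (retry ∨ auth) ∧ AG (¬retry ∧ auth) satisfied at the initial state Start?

States satisfying retry ∨ auth: {Auth, Check, Prompt, Locked}.
States satisfying AG (retry ∨ auth): {Check, Prompt}.
States satisfying ¬retry ∧ auth: {Check, Locked}.
States satisfying AG (¬retry ∧ auth): ∅.
States satisfying AG (retry ∨ auth) ∧ AG (¬retry ∧ auth): ∅.
Start ∉ Sat(AG (retry ∨ auth) ∧ AG (¬retry ∧ auth)).

Does not hold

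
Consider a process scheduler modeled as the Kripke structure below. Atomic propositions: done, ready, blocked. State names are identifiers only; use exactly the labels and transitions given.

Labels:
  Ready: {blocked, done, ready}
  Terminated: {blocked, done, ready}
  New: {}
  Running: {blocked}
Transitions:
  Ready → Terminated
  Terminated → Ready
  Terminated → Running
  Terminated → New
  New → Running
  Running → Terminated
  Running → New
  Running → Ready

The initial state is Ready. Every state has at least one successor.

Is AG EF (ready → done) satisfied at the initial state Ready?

Yes

States satisfying EF (ready → done): {Ready, Terminated, New, Running}.
States satisfying AG EF (ready → done): {Ready, Terminated, New, Running}.
Every state reachable from Ready satisfies EF (ready → done).
Ready ∈ Sat(AG EF (ready → done)).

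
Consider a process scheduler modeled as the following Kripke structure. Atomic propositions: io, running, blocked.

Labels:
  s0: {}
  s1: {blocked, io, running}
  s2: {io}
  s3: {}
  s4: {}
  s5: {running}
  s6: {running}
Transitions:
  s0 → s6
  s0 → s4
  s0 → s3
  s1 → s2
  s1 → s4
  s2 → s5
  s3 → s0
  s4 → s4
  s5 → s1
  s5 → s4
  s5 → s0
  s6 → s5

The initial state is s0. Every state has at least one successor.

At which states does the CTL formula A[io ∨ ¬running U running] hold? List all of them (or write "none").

States satisfying io ∨ ¬running: {s0, s1, s2, s3, s4}.
States satisfying running: {s1, s5, s6}.
States satisfying A[io ∨ ¬running U running]: {s1, s2, s5, s6}.

{s1, s2, s5, s6}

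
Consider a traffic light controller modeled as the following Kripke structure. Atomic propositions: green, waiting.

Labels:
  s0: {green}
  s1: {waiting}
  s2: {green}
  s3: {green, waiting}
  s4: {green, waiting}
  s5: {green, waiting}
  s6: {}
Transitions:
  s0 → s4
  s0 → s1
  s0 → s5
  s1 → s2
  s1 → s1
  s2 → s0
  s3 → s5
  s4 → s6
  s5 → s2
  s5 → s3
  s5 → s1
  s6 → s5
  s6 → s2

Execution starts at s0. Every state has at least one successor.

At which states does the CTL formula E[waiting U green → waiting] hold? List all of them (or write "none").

{s1, s3, s4, s5, s6}

States satisfying waiting: {s1, s3, s4, s5}.
States satisfying green → waiting: {s1, s3, s4, s5, s6}.
States satisfying E[waiting U green → waiting]: {s1, s3, s4, s5, s6}.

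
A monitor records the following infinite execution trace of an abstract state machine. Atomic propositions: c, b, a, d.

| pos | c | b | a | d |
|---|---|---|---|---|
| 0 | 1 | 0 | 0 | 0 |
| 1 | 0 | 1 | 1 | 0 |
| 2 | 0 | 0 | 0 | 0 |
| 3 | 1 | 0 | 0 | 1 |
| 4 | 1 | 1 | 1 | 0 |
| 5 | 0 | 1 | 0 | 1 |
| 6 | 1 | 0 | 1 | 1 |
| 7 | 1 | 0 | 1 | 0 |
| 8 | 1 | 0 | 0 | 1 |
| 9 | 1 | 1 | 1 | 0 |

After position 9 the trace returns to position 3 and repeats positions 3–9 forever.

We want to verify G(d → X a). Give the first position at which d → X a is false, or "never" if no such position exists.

d → X a holds at every position 0..9, and those are all the positions the trace ever visits, so the invariant G(d → X a) is never violated.

never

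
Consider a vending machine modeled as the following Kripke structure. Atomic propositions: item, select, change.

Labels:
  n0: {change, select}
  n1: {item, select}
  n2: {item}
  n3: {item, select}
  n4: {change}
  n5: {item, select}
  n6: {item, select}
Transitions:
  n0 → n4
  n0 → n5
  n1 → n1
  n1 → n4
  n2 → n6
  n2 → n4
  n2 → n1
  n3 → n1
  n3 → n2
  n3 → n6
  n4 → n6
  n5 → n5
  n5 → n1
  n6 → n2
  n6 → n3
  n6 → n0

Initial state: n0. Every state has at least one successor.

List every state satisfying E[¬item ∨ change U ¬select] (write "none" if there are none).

States satisfying ¬item ∨ change: {n0, n4}.
States satisfying ¬select: {n2, n4}.
States satisfying E[¬item ∨ change U ¬select]: {n0, n2, n4}.

{n0, n2, n4}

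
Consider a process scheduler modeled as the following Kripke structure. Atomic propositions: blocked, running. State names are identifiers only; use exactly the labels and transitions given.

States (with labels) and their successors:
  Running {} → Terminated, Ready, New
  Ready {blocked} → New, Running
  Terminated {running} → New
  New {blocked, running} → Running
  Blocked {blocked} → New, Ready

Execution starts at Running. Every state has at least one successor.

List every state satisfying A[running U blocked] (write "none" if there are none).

States satisfying running: {Terminated, New}.
States satisfying blocked: {Ready, New, Blocked}.
States satisfying A[running U blocked]: {Ready, Terminated, New, Blocked}.

{Ready, Terminated, New, Blocked}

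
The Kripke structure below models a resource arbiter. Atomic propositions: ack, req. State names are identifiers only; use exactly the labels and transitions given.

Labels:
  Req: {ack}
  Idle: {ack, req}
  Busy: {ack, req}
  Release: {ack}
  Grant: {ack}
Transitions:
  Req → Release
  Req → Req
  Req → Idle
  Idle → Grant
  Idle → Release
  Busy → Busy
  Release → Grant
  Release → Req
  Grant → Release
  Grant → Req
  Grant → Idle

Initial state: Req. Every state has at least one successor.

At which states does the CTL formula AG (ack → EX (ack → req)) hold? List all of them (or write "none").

{Busy}

States satisfying ack → EX (ack → req): {Req, Busy, Grant}.
States satisfying AG (ack → EX (ack → req)): {Busy}.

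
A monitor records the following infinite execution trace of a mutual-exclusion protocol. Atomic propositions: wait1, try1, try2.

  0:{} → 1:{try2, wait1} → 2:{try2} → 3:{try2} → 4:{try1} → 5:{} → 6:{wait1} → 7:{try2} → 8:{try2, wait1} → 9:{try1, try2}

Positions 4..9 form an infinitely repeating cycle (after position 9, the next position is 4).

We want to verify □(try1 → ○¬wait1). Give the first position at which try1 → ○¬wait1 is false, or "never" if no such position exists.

never

try1 → ○¬wait1 holds at every position 0..9, and those are all the positions the trace ever visits, so the invariant □(try1 → ○¬wait1) is never violated.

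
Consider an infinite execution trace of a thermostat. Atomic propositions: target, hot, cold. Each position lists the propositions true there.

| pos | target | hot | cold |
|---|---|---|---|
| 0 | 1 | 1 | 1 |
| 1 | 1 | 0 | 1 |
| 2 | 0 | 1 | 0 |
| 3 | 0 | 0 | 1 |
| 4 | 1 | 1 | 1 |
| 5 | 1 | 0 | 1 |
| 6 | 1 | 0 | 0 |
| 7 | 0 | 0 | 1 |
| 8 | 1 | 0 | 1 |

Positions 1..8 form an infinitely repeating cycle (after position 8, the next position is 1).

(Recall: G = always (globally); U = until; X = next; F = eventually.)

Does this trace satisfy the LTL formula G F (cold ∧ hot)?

Yes

F (cold ∧ hot) holds at every position 0..8, and those are all positions ever visited, so G F (cold ∧ hot) holds.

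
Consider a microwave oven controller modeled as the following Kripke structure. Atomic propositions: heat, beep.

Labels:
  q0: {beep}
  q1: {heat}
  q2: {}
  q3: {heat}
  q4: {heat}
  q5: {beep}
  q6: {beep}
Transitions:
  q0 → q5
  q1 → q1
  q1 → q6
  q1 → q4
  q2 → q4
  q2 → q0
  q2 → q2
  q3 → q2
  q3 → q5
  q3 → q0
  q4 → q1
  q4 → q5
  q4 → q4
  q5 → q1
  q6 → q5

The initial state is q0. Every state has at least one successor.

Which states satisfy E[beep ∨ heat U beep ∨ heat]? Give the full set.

States satisfying beep ∨ heat: {q0, q1, q3, q4, q5, q6}.
States satisfying E[beep ∨ heat U beep ∨ heat]: {q0, q1, q3, q4, q5, q6}.

{q0, q1, q3, q4, q5, q6}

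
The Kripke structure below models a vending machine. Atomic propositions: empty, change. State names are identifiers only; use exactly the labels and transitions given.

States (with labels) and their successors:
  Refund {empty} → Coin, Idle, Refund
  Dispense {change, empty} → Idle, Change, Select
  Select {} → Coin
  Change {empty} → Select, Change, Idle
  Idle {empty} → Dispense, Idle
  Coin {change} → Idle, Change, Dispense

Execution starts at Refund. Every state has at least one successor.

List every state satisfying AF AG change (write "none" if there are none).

none

States satisfying AG change: ∅.
States satisfying AF AG change: ∅.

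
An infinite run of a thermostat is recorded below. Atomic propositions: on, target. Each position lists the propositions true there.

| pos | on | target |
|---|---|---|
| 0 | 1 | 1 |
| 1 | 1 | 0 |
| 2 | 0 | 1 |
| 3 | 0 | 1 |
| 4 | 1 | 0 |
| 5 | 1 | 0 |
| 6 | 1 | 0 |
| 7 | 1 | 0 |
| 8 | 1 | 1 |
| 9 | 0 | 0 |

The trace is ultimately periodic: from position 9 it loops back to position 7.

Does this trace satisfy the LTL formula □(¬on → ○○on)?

¬on → ○○on holds at every position 0..9, and those are all positions ever visited, so □(¬on → ○○on) holds.
Positions where ¬on holds: 2, 3, 9.
Check ○○on at each: 2→ok, 3→ok, 9→ok.

Satisfied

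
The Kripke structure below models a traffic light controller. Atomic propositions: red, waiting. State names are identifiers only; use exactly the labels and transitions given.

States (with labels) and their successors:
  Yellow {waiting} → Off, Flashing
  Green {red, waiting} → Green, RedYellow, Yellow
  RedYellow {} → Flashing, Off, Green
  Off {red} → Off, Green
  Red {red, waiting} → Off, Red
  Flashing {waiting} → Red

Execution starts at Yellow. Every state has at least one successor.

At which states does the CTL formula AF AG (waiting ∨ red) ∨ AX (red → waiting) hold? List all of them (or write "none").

{Green, Flashing}

States satisfying AG (waiting ∨ red): ∅.
States satisfying AF AG (waiting ∨ red): ∅.
States satisfying red → waiting: {Yellow, Green, RedYellow, Red, Flashing}.
States satisfying AX (red → waiting): {Green, Flashing}.
States satisfying AF AG (waiting ∨ red) ∨ AX (red → waiting): {Green, Flashing}.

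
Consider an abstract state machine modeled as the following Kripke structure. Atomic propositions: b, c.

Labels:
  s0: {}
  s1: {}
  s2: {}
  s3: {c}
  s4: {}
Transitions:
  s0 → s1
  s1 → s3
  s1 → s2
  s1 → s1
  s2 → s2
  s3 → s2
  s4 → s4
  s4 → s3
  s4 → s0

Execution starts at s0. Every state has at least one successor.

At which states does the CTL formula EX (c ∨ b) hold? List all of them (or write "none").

{s1, s4}

States satisfying c ∨ b: {s3}.
States satisfying EX (c ∨ b): {s1, s4}.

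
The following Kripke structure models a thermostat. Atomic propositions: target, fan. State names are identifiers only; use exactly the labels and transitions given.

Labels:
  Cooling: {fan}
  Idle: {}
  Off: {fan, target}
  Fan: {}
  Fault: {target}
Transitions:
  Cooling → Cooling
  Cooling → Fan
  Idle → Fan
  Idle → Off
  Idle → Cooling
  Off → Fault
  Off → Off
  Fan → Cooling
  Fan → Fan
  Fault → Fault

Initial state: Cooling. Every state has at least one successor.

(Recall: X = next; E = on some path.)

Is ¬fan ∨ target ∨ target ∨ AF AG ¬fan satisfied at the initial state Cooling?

No

States satisfying ¬fan: {Idle, Fan, Fault}.
States satisfying ¬fan ∨ target: {Idle, Off, Fan, Fault}.
States satisfying ¬fan ∨ target ∨ target: {Idle, Off, Fan, Fault}.
States satisfying AG ¬fan: {Fault}.
States satisfying AF AG ¬fan: {Fault}.
States satisfying ¬fan ∨ target ∨ target ∨ AF AG ¬fan: {Idle, Off, Fan, Fault}.
Cooling ∉ Sat(¬fan ∨ target ∨ target ∨ AF AG ¬fan).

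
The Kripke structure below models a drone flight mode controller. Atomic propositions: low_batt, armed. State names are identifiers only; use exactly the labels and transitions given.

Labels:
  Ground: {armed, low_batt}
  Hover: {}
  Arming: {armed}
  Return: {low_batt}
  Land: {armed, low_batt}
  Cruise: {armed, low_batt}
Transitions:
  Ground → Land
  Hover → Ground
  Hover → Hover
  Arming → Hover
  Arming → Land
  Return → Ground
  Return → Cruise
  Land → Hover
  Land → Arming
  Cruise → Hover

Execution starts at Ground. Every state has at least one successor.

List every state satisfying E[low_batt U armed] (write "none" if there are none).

{Ground, Arming, Return, Land, Cruise}

States satisfying low_batt: {Ground, Return, Land, Cruise}.
States satisfying armed: {Ground, Arming, Land, Cruise}.
States satisfying E[low_batt U armed]: {Ground, Arming, Return, Land, Cruise}.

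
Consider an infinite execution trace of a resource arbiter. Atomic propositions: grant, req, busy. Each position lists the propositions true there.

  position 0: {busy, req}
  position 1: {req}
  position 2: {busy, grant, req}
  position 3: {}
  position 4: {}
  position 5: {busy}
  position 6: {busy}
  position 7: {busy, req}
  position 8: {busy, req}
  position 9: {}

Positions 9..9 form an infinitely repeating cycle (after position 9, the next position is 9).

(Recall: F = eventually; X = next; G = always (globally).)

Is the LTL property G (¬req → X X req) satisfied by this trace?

¬req → X X req must hold at every position from 0 onward. It fails at position 3, so G (¬req → X X req) is false.
Positions where ¬req holds: 3, 4, 5, 6, 9.
Check X X req at each: 3→fails, 4→fails, 5→ok, 6→ok, 9→fails.

Does not hold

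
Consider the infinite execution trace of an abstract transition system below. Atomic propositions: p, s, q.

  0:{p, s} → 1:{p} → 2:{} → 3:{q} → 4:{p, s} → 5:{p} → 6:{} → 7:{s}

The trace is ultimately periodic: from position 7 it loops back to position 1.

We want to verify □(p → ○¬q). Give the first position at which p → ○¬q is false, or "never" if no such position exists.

never

p → ○¬q holds at every position 0..7, and those are all the positions the trace ever visits, so the invariant □(p → ○¬q) is never violated.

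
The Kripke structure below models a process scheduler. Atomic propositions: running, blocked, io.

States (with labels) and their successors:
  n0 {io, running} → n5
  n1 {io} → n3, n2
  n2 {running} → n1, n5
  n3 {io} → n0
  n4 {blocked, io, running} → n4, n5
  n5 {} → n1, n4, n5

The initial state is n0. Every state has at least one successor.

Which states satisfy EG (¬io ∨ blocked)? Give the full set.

{n2, n4, n5}

States satisfying ¬io ∨ blocked: {n2, n4, n5}.
States satisfying EG (¬io ∨ blocked): {n2, n4, n5}.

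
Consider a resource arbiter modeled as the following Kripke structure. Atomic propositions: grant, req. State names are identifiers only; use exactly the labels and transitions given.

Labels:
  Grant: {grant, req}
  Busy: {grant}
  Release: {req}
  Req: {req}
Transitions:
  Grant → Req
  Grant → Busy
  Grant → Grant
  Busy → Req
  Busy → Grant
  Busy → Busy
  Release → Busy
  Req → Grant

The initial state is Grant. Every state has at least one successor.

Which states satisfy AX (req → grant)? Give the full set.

{Release, Req}

States satisfying req → grant: {Grant, Busy}.
States satisfying AX (req → grant): {Release, Req}.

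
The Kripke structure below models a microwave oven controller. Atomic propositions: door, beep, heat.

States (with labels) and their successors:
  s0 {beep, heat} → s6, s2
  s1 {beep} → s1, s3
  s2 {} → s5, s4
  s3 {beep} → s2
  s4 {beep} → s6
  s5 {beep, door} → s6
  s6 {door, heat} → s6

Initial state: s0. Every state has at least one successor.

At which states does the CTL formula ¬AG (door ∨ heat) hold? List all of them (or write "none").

States satisfying door ∨ heat: {s0, s5, s6}.
States satisfying AG (door ∨ heat): {s5, s6}.
States satisfying ¬AG (door ∨ heat): {s0, s1, s2, s3, s4}.

{s0, s1, s2, s3, s4}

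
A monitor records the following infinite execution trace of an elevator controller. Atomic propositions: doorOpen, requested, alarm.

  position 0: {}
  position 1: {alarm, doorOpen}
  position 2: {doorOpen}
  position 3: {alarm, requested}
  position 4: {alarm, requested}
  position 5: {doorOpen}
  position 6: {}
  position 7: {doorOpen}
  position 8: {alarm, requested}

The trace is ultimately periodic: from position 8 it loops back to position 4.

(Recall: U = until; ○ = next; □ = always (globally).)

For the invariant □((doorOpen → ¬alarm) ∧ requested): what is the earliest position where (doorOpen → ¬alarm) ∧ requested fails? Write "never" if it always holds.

0

At position 0 the labels are {}, so (doorOpen → ¬alarm) ∧ requested is false there. This is the first violation.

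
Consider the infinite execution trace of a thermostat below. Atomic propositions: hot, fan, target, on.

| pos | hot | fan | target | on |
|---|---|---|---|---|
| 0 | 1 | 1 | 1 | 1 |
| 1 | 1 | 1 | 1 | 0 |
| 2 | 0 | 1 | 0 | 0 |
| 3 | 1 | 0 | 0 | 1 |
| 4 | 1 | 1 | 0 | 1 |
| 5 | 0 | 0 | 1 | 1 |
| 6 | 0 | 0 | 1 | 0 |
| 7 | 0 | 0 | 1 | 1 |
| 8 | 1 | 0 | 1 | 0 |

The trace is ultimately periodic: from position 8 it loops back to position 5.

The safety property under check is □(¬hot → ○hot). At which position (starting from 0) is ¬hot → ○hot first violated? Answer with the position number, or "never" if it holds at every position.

5

Check ¬hot → ○hot at each position in order: 0 ✓, 1 ✓, 2 ✓, 3 ✓, 4 ✓.
At position 5 the labels are {on, target} and the next position 6 has {target}, so ¬hot → ○hot is false there. This is the first violation.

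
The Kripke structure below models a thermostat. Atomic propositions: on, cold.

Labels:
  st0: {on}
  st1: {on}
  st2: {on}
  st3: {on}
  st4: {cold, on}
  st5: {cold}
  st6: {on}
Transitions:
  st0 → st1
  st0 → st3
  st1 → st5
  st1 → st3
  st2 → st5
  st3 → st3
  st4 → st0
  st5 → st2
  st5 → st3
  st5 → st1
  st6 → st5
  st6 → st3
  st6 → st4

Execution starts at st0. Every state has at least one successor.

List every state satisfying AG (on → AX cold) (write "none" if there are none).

none

States satisfying on → AX cold: {st2, st5}.
States satisfying AG (on → AX cold): ∅.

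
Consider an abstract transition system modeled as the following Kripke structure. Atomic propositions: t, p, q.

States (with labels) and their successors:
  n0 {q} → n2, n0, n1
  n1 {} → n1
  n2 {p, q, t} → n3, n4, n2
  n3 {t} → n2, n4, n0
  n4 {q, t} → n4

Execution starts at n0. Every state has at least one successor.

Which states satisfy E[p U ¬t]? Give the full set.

{n0, n1}

States satisfying p: {n2}.
States satisfying ¬t: {n0, n1}.
States satisfying E[p U ¬t]: {n0, n1}.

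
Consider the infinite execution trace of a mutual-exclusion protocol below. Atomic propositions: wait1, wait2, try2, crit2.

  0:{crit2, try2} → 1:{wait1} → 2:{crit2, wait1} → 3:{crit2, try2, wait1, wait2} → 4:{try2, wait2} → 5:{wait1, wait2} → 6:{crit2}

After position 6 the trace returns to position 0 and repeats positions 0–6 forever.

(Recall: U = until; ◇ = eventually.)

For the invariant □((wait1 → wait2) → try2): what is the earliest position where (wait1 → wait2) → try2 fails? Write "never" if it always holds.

5

Check (wait1 → wait2) → try2 at each position in order: 0 ✓, 1 ✓, 2 ✓, 3 ✓, 4 ✓.
At position 5 the labels are {wait1, wait2}, so (wait1 → wait2) → try2 is false there. This is the first violation.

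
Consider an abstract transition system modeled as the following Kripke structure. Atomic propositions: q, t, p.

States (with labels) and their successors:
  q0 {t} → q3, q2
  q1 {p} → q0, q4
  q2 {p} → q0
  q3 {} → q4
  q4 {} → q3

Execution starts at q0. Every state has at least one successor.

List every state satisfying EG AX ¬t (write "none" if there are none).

States satisfying AX ¬t: {q0, q3, q4}.
States satisfying EG AX ¬t: {q0, q3, q4}.

{q0, q3, q4}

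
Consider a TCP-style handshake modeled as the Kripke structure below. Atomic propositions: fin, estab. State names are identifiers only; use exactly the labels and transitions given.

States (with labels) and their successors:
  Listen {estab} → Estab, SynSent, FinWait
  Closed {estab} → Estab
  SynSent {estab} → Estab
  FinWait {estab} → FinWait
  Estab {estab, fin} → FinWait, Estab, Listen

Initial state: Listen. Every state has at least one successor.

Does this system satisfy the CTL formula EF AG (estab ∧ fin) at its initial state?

Violated

States satisfying AG (estab ∧ fin): ∅.
States satisfying EF AG (estab ∧ fin): ∅.
No suitable path/successor from Listen witnesses the formula.
Listen ∉ Sat(EF AG (estab ∧ fin)).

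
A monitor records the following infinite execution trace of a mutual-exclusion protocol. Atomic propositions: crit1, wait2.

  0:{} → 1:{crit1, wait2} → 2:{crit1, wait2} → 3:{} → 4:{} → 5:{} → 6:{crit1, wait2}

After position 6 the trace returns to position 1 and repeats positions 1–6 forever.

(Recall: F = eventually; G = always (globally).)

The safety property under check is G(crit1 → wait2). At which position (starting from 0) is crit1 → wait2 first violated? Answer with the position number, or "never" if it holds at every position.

never

crit1 → wait2 holds at every position 0..6, and those are all the positions the trace ever visits, so the invariant G(crit1 → wait2) is never violated.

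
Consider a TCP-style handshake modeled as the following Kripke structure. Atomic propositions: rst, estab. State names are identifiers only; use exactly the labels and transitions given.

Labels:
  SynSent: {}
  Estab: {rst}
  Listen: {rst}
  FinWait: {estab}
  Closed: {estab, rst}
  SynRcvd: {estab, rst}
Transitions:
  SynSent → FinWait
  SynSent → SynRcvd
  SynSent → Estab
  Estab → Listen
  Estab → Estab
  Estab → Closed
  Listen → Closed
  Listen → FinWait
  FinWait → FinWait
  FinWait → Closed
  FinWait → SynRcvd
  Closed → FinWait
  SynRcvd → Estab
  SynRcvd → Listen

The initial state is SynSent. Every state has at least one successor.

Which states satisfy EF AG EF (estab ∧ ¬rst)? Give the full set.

{SynSent, Estab, Listen, FinWait, Closed, SynRcvd}

States satisfying AG EF (estab ∧ ¬rst): {SynSent, Estab, Listen, FinWait, Closed, SynRcvd}.
States satisfying EF AG EF (estab ∧ ¬rst): {SynSent, Estab, Listen, FinWait, Closed, SynRcvd}.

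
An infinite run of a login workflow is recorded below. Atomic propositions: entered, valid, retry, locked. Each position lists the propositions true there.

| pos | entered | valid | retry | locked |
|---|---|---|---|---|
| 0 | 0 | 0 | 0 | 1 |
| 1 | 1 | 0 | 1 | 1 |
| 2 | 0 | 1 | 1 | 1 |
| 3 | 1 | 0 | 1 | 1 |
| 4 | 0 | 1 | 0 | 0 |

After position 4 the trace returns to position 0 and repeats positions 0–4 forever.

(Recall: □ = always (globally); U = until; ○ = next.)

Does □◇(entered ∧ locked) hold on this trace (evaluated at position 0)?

Holds

◇(entered ∧ locked) holds at every position 0..4, and those are all positions ever visited, so □◇(entered ∧ locked) holds.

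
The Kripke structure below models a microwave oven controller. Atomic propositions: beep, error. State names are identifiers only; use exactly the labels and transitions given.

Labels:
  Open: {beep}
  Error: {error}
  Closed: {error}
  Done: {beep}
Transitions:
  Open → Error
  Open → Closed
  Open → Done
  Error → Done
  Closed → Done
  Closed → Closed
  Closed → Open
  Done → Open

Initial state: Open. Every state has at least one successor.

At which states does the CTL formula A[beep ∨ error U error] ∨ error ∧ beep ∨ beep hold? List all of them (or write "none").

States satisfying beep ∨ error: {Open, Error, Closed, Done}.
States satisfying error: {Error, Closed}.
States satisfying A[beep ∨ error U error]: {Error, Closed}.
States satisfying error ∧ beep: ∅.
States satisfying error ∧ beep ∨ beep: {Open, Done}.
States satisfying A[beep ∨ error U error] ∨ error ∧ beep ∨ beep: {Open, Error, Closed, Done}.

{Open, Error, Closed, Done}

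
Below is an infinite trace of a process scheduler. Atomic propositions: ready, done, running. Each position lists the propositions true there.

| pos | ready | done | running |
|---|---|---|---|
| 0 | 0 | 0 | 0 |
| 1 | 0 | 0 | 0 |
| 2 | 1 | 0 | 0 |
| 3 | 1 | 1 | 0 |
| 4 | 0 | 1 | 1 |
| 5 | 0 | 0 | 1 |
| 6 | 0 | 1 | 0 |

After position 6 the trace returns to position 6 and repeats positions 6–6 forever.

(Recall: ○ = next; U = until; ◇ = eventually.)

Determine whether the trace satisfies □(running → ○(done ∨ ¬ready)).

Holds

running → ○(done ∨ ¬ready) holds at every position 0..6, and those are all positions ever visited, so □(running → ○(done ∨ ¬ready)) holds.
Positions where running holds: 4, 5.
Check ○(done ∨ ¬ready) at each: 4→ok, 5→ok.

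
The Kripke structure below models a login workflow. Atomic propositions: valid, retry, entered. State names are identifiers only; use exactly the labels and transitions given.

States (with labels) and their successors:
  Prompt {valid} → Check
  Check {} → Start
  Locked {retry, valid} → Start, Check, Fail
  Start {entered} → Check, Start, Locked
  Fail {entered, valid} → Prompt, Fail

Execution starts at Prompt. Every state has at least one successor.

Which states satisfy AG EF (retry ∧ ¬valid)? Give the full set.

none

States satisfying EF (retry ∧ ¬valid): ∅.
States satisfying AG EF (retry ∧ ¬valid): ∅.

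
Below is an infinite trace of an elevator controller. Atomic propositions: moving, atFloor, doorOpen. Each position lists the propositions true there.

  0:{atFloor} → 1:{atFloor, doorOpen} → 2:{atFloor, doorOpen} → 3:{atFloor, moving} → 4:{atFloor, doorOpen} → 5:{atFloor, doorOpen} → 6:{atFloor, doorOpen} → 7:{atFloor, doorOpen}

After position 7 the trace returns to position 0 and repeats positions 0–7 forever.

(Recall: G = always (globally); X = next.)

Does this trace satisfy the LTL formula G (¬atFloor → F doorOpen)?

Yes

¬atFloor → F doorOpen holds at every position 0..7, and those are all positions ever visited, so G (¬atFloor → F doorOpen) holds.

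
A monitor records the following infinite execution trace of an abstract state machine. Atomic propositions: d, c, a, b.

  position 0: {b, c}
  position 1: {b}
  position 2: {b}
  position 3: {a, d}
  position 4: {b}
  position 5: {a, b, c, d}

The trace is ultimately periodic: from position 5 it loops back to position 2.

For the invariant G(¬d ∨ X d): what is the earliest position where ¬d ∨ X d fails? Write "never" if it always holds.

3

Check ¬d ∨ X d at each position in order: 0 ✓, 1 ✓, 2 ✓.
At position 3 the labels are {a, d} and the next position 4 has {b}, so ¬d ∨ X d is false there. This is the first violation.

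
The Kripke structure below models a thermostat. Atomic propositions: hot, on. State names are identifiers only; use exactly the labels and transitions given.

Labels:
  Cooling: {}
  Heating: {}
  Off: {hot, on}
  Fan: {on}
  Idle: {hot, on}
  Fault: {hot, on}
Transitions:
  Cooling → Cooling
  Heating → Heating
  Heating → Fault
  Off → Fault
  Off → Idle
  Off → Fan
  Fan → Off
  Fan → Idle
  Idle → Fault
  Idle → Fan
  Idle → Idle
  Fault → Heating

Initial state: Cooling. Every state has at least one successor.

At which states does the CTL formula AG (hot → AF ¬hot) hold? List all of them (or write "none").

States satisfying hot → AF ¬hot: {Cooling, Heating, Fan, Fault}.
States satisfying AG (hot → AF ¬hot): {Cooling, Heating, Fault}.

{Cooling, Heating, Fault}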